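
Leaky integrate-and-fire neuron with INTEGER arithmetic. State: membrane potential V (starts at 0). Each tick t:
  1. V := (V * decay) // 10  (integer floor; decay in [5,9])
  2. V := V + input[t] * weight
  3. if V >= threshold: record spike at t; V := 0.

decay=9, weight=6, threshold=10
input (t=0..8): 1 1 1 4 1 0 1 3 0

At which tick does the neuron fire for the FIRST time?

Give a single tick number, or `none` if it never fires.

t=0: input=1 -> V=6
t=1: input=1 -> V=0 FIRE
t=2: input=1 -> V=6
t=3: input=4 -> V=0 FIRE
t=4: input=1 -> V=6
t=5: input=0 -> V=5
t=6: input=1 -> V=0 FIRE
t=7: input=3 -> V=0 FIRE
t=8: input=0 -> V=0

Answer: 1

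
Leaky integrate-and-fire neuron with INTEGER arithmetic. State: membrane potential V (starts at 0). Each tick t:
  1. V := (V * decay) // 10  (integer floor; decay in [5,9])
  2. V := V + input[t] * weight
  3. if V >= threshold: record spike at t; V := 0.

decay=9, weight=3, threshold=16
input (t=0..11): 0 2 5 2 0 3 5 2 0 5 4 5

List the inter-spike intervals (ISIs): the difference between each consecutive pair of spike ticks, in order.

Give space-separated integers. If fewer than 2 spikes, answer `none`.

Answer: 4 3 2

Derivation:
t=0: input=0 -> V=0
t=1: input=2 -> V=6
t=2: input=5 -> V=0 FIRE
t=3: input=2 -> V=6
t=4: input=0 -> V=5
t=5: input=3 -> V=13
t=6: input=5 -> V=0 FIRE
t=7: input=2 -> V=6
t=8: input=0 -> V=5
t=9: input=5 -> V=0 FIRE
t=10: input=4 -> V=12
t=11: input=5 -> V=0 FIRE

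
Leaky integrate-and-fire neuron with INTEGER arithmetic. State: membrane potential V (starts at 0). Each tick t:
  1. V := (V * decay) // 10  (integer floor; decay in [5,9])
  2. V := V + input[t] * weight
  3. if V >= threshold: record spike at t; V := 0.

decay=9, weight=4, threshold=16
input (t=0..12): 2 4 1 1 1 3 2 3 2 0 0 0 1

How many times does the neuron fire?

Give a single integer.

t=0: input=2 -> V=8
t=1: input=4 -> V=0 FIRE
t=2: input=1 -> V=4
t=3: input=1 -> V=7
t=4: input=1 -> V=10
t=5: input=3 -> V=0 FIRE
t=6: input=2 -> V=8
t=7: input=3 -> V=0 FIRE
t=8: input=2 -> V=8
t=9: input=0 -> V=7
t=10: input=0 -> V=6
t=11: input=0 -> V=5
t=12: input=1 -> V=8

Answer: 3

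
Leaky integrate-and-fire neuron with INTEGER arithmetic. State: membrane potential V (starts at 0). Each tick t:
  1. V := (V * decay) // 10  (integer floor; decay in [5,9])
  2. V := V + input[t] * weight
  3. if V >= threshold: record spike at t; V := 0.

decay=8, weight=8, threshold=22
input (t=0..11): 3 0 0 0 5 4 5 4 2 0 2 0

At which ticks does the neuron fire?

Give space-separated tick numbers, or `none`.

Answer: 0 4 5 6 7 10

Derivation:
t=0: input=3 -> V=0 FIRE
t=1: input=0 -> V=0
t=2: input=0 -> V=0
t=3: input=0 -> V=0
t=4: input=5 -> V=0 FIRE
t=5: input=4 -> V=0 FIRE
t=6: input=5 -> V=0 FIRE
t=7: input=4 -> V=0 FIRE
t=8: input=2 -> V=16
t=9: input=0 -> V=12
t=10: input=2 -> V=0 FIRE
t=11: input=0 -> V=0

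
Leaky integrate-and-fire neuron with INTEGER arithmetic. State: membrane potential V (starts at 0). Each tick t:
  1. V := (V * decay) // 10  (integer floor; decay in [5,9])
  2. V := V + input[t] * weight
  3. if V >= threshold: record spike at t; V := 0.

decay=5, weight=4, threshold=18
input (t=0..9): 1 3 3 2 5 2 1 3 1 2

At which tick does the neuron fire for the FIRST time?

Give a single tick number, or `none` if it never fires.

Answer: 2

Derivation:
t=0: input=1 -> V=4
t=1: input=3 -> V=14
t=2: input=3 -> V=0 FIRE
t=3: input=2 -> V=8
t=4: input=5 -> V=0 FIRE
t=5: input=2 -> V=8
t=6: input=1 -> V=8
t=7: input=3 -> V=16
t=8: input=1 -> V=12
t=9: input=2 -> V=14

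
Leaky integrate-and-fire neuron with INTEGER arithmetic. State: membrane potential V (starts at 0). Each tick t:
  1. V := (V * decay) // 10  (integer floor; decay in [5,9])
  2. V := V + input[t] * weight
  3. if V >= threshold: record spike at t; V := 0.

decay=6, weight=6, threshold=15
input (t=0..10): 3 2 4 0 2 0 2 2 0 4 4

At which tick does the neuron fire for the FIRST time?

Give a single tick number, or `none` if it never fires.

Answer: 0

Derivation:
t=0: input=3 -> V=0 FIRE
t=1: input=2 -> V=12
t=2: input=4 -> V=0 FIRE
t=3: input=0 -> V=0
t=4: input=2 -> V=12
t=5: input=0 -> V=7
t=6: input=2 -> V=0 FIRE
t=7: input=2 -> V=12
t=8: input=0 -> V=7
t=9: input=4 -> V=0 FIRE
t=10: input=4 -> V=0 FIRE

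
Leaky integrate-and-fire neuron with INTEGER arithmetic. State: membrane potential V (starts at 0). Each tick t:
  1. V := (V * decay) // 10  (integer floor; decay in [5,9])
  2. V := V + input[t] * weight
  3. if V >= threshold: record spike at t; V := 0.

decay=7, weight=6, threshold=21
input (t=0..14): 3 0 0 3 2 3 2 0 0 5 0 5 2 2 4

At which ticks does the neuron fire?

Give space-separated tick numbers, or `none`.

t=0: input=3 -> V=18
t=1: input=0 -> V=12
t=2: input=0 -> V=8
t=3: input=3 -> V=0 FIRE
t=4: input=2 -> V=12
t=5: input=3 -> V=0 FIRE
t=6: input=2 -> V=12
t=7: input=0 -> V=8
t=8: input=0 -> V=5
t=9: input=5 -> V=0 FIRE
t=10: input=0 -> V=0
t=11: input=5 -> V=0 FIRE
t=12: input=2 -> V=12
t=13: input=2 -> V=20
t=14: input=4 -> V=0 FIRE

Answer: 3 5 9 11 14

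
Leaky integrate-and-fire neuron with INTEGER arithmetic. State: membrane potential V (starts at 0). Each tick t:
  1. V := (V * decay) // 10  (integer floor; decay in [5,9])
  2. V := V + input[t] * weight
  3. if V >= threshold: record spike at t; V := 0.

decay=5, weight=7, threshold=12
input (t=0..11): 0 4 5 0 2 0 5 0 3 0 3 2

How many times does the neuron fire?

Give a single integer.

t=0: input=0 -> V=0
t=1: input=4 -> V=0 FIRE
t=2: input=5 -> V=0 FIRE
t=3: input=0 -> V=0
t=4: input=2 -> V=0 FIRE
t=5: input=0 -> V=0
t=6: input=5 -> V=0 FIRE
t=7: input=0 -> V=0
t=8: input=3 -> V=0 FIRE
t=9: input=0 -> V=0
t=10: input=3 -> V=0 FIRE
t=11: input=2 -> V=0 FIRE

Answer: 7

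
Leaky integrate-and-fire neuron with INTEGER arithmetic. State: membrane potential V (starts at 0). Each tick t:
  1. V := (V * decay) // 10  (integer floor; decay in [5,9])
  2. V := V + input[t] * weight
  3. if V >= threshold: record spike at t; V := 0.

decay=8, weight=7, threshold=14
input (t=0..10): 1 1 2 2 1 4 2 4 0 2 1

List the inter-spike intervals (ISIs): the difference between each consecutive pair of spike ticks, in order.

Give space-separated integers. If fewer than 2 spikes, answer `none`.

Answer: 1 2 1 1 2

Derivation:
t=0: input=1 -> V=7
t=1: input=1 -> V=12
t=2: input=2 -> V=0 FIRE
t=3: input=2 -> V=0 FIRE
t=4: input=1 -> V=7
t=5: input=4 -> V=0 FIRE
t=6: input=2 -> V=0 FIRE
t=7: input=4 -> V=0 FIRE
t=8: input=0 -> V=0
t=9: input=2 -> V=0 FIRE
t=10: input=1 -> V=7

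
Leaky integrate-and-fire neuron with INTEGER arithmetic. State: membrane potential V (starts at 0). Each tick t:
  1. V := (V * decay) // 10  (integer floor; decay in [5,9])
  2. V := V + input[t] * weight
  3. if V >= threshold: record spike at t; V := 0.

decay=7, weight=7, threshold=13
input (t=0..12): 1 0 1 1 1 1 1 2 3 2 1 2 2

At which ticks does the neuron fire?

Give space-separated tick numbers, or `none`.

Answer: 3 6 7 8 9 11 12

Derivation:
t=0: input=1 -> V=7
t=1: input=0 -> V=4
t=2: input=1 -> V=9
t=3: input=1 -> V=0 FIRE
t=4: input=1 -> V=7
t=5: input=1 -> V=11
t=6: input=1 -> V=0 FIRE
t=7: input=2 -> V=0 FIRE
t=8: input=3 -> V=0 FIRE
t=9: input=2 -> V=0 FIRE
t=10: input=1 -> V=7
t=11: input=2 -> V=0 FIRE
t=12: input=2 -> V=0 FIRE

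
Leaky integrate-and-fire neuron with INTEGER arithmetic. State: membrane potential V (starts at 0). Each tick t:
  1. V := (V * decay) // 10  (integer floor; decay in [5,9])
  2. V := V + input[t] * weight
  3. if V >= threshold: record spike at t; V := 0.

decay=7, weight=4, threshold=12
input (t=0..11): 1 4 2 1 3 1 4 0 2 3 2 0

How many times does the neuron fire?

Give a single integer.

t=0: input=1 -> V=4
t=1: input=4 -> V=0 FIRE
t=2: input=2 -> V=8
t=3: input=1 -> V=9
t=4: input=3 -> V=0 FIRE
t=5: input=1 -> V=4
t=6: input=4 -> V=0 FIRE
t=7: input=0 -> V=0
t=8: input=2 -> V=8
t=9: input=3 -> V=0 FIRE
t=10: input=2 -> V=8
t=11: input=0 -> V=5

Answer: 4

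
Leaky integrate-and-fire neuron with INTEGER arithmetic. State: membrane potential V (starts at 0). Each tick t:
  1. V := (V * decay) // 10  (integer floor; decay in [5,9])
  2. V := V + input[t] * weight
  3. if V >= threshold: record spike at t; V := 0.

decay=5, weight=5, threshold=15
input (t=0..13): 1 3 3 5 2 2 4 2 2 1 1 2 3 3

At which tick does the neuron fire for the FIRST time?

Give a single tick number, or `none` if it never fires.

Answer: 1

Derivation:
t=0: input=1 -> V=5
t=1: input=3 -> V=0 FIRE
t=2: input=3 -> V=0 FIRE
t=3: input=5 -> V=0 FIRE
t=4: input=2 -> V=10
t=5: input=2 -> V=0 FIRE
t=6: input=4 -> V=0 FIRE
t=7: input=2 -> V=10
t=8: input=2 -> V=0 FIRE
t=9: input=1 -> V=5
t=10: input=1 -> V=7
t=11: input=2 -> V=13
t=12: input=3 -> V=0 FIRE
t=13: input=3 -> V=0 FIRE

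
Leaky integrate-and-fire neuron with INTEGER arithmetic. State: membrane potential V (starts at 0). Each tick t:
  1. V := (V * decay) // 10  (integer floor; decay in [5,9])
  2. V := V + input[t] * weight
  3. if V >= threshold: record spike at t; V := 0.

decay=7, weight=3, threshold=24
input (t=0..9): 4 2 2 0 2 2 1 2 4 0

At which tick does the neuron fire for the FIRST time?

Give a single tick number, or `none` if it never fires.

Answer: none

Derivation:
t=0: input=4 -> V=12
t=1: input=2 -> V=14
t=2: input=2 -> V=15
t=3: input=0 -> V=10
t=4: input=2 -> V=13
t=5: input=2 -> V=15
t=6: input=1 -> V=13
t=7: input=2 -> V=15
t=8: input=4 -> V=22
t=9: input=0 -> V=15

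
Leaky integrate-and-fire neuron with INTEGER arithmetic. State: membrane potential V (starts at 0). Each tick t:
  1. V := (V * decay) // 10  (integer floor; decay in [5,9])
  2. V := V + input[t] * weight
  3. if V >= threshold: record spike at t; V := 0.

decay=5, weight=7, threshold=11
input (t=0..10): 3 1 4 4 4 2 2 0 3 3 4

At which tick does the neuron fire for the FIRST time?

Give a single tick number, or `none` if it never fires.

Answer: 0

Derivation:
t=0: input=3 -> V=0 FIRE
t=1: input=1 -> V=7
t=2: input=4 -> V=0 FIRE
t=3: input=4 -> V=0 FIRE
t=4: input=4 -> V=0 FIRE
t=5: input=2 -> V=0 FIRE
t=6: input=2 -> V=0 FIRE
t=7: input=0 -> V=0
t=8: input=3 -> V=0 FIRE
t=9: input=3 -> V=0 FIRE
t=10: input=4 -> V=0 FIRE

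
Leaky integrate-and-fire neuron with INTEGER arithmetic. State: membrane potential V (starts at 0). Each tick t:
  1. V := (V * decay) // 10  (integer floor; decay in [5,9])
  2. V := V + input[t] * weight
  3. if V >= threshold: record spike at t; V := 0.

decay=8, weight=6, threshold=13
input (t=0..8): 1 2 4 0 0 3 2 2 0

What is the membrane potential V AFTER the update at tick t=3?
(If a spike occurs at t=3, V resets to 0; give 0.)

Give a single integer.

Answer: 0

Derivation:
t=0: input=1 -> V=6
t=1: input=2 -> V=0 FIRE
t=2: input=4 -> V=0 FIRE
t=3: input=0 -> V=0
t=4: input=0 -> V=0
t=5: input=3 -> V=0 FIRE
t=6: input=2 -> V=12
t=7: input=2 -> V=0 FIRE
t=8: input=0 -> V=0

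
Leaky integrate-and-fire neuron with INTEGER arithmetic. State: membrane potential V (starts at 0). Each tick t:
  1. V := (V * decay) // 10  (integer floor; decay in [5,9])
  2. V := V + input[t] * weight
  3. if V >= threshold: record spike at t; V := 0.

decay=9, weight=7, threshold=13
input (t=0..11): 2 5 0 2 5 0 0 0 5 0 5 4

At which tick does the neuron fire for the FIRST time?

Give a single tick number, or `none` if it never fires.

t=0: input=2 -> V=0 FIRE
t=1: input=5 -> V=0 FIRE
t=2: input=0 -> V=0
t=3: input=2 -> V=0 FIRE
t=4: input=5 -> V=0 FIRE
t=5: input=0 -> V=0
t=6: input=0 -> V=0
t=7: input=0 -> V=0
t=8: input=5 -> V=0 FIRE
t=9: input=0 -> V=0
t=10: input=5 -> V=0 FIRE
t=11: input=4 -> V=0 FIRE

Answer: 0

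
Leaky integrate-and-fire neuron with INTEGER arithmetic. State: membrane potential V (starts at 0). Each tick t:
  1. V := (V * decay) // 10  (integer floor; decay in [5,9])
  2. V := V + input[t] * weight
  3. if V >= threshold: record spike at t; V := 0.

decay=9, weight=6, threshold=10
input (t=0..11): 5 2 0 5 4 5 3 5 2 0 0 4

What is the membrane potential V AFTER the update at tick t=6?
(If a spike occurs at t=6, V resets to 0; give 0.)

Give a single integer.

Answer: 0

Derivation:
t=0: input=5 -> V=0 FIRE
t=1: input=2 -> V=0 FIRE
t=2: input=0 -> V=0
t=3: input=5 -> V=0 FIRE
t=4: input=4 -> V=0 FIRE
t=5: input=5 -> V=0 FIRE
t=6: input=3 -> V=0 FIRE
t=7: input=5 -> V=0 FIRE
t=8: input=2 -> V=0 FIRE
t=9: input=0 -> V=0
t=10: input=0 -> V=0
t=11: input=4 -> V=0 FIRE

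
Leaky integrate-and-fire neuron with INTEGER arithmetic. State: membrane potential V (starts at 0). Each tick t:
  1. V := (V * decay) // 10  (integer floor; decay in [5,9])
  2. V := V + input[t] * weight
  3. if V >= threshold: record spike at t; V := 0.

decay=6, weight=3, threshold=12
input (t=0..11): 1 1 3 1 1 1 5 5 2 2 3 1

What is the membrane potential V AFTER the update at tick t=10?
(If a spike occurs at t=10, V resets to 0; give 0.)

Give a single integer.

t=0: input=1 -> V=3
t=1: input=1 -> V=4
t=2: input=3 -> V=11
t=3: input=1 -> V=9
t=4: input=1 -> V=8
t=5: input=1 -> V=7
t=6: input=5 -> V=0 FIRE
t=7: input=5 -> V=0 FIRE
t=8: input=2 -> V=6
t=9: input=2 -> V=9
t=10: input=3 -> V=0 FIRE
t=11: input=1 -> V=3

Answer: 0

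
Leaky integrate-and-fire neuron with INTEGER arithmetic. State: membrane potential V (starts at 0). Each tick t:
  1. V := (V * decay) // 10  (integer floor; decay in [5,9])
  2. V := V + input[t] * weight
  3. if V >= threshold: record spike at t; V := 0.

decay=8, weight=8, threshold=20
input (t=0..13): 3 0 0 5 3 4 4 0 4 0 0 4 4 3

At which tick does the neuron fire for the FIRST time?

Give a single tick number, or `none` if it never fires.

t=0: input=3 -> V=0 FIRE
t=1: input=0 -> V=0
t=2: input=0 -> V=0
t=3: input=5 -> V=0 FIRE
t=4: input=3 -> V=0 FIRE
t=5: input=4 -> V=0 FIRE
t=6: input=4 -> V=0 FIRE
t=7: input=0 -> V=0
t=8: input=4 -> V=0 FIRE
t=9: input=0 -> V=0
t=10: input=0 -> V=0
t=11: input=4 -> V=0 FIRE
t=12: input=4 -> V=0 FIRE
t=13: input=3 -> V=0 FIRE

Answer: 0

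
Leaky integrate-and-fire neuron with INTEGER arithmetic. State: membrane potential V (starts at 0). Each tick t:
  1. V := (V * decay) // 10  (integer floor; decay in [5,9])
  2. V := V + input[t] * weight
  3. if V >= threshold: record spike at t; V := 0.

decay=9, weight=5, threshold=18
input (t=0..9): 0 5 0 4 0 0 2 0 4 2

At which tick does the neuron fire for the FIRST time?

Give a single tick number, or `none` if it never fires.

t=0: input=0 -> V=0
t=1: input=5 -> V=0 FIRE
t=2: input=0 -> V=0
t=3: input=4 -> V=0 FIRE
t=4: input=0 -> V=0
t=5: input=0 -> V=0
t=6: input=2 -> V=10
t=7: input=0 -> V=9
t=8: input=4 -> V=0 FIRE
t=9: input=2 -> V=10

Answer: 1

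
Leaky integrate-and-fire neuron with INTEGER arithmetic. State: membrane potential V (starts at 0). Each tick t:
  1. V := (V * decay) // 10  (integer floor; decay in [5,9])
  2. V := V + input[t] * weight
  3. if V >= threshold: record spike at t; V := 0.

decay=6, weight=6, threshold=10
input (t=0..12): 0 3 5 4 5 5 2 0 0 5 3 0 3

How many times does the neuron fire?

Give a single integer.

Answer: 9

Derivation:
t=0: input=0 -> V=0
t=1: input=3 -> V=0 FIRE
t=2: input=5 -> V=0 FIRE
t=3: input=4 -> V=0 FIRE
t=4: input=5 -> V=0 FIRE
t=5: input=5 -> V=0 FIRE
t=6: input=2 -> V=0 FIRE
t=7: input=0 -> V=0
t=8: input=0 -> V=0
t=9: input=5 -> V=0 FIRE
t=10: input=3 -> V=0 FIRE
t=11: input=0 -> V=0
t=12: input=3 -> V=0 FIRE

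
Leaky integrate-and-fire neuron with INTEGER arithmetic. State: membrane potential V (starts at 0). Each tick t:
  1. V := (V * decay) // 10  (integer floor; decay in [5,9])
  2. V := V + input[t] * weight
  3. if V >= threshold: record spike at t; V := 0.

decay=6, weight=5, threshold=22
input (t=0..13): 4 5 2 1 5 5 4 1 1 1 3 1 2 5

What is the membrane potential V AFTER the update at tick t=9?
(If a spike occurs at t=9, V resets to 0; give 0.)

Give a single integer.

t=0: input=4 -> V=20
t=1: input=5 -> V=0 FIRE
t=2: input=2 -> V=10
t=3: input=1 -> V=11
t=4: input=5 -> V=0 FIRE
t=5: input=5 -> V=0 FIRE
t=6: input=4 -> V=20
t=7: input=1 -> V=17
t=8: input=1 -> V=15
t=9: input=1 -> V=14
t=10: input=3 -> V=0 FIRE
t=11: input=1 -> V=5
t=12: input=2 -> V=13
t=13: input=5 -> V=0 FIRE

Answer: 14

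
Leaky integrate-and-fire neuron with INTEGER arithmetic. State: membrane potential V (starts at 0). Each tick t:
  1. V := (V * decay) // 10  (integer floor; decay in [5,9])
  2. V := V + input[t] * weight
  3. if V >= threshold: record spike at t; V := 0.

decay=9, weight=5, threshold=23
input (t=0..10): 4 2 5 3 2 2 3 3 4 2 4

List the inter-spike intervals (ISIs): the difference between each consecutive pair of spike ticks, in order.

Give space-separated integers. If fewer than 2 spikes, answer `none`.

t=0: input=4 -> V=20
t=1: input=2 -> V=0 FIRE
t=2: input=5 -> V=0 FIRE
t=3: input=3 -> V=15
t=4: input=2 -> V=0 FIRE
t=5: input=2 -> V=10
t=6: input=3 -> V=0 FIRE
t=7: input=3 -> V=15
t=8: input=4 -> V=0 FIRE
t=9: input=2 -> V=10
t=10: input=4 -> V=0 FIRE

Answer: 1 2 2 2 2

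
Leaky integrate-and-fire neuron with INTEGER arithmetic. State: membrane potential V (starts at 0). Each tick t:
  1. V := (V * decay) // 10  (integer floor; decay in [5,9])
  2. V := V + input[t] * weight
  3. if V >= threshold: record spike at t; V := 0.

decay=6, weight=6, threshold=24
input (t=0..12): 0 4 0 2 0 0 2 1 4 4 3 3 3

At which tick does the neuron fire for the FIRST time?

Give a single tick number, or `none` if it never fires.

Answer: 1

Derivation:
t=0: input=0 -> V=0
t=1: input=4 -> V=0 FIRE
t=2: input=0 -> V=0
t=3: input=2 -> V=12
t=4: input=0 -> V=7
t=5: input=0 -> V=4
t=6: input=2 -> V=14
t=7: input=1 -> V=14
t=8: input=4 -> V=0 FIRE
t=9: input=4 -> V=0 FIRE
t=10: input=3 -> V=18
t=11: input=3 -> V=0 FIRE
t=12: input=3 -> V=18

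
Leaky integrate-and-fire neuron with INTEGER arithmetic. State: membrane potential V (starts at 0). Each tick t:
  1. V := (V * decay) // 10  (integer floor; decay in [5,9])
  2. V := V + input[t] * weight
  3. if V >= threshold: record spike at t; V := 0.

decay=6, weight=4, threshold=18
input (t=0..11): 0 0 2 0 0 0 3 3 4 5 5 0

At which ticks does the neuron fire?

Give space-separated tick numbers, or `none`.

Answer: 7 9 10

Derivation:
t=0: input=0 -> V=0
t=1: input=0 -> V=0
t=2: input=2 -> V=8
t=3: input=0 -> V=4
t=4: input=0 -> V=2
t=5: input=0 -> V=1
t=6: input=3 -> V=12
t=7: input=3 -> V=0 FIRE
t=8: input=4 -> V=16
t=9: input=5 -> V=0 FIRE
t=10: input=5 -> V=0 FIRE
t=11: input=0 -> V=0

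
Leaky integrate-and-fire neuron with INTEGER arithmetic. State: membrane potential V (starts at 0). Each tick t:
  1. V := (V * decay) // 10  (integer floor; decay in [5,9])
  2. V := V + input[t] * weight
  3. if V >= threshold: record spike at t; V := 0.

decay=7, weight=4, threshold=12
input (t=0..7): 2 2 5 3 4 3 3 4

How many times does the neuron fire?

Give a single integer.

t=0: input=2 -> V=8
t=1: input=2 -> V=0 FIRE
t=2: input=5 -> V=0 FIRE
t=3: input=3 -> V=0 FIRE
t=4: input=4 -> V=0 FIRE
t=5: input=3 -> V=0 FIRE
t=6: input=3 -> V=0 FIRE
t=7: input=4 -> V=0 FIRE

Answer: 7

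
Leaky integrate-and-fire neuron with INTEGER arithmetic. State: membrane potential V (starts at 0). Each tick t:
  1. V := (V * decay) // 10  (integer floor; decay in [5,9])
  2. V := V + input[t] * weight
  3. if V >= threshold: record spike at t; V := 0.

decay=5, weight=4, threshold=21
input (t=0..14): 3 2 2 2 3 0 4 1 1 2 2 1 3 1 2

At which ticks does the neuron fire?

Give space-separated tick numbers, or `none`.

Answer: none

Derivation:
t=0: input=3 -> V=12
t=1: input=2 -> V=14
t=2: input=2 -> V=15
t=3: input=2 -> V=15
t=4: input=3 -> V=19
t=5: input=0 -> V=9
t=6: input=4 -> V=20
t=7: input=1 -> V=14
t=8: input=1 -> V=11
t=9: input=2 -> V=13
t=10: input=2 -> V=14
t=11: input=1 -> V=11
t=12: input=3 -> V=17
t=13: input=1 -> V=12
t=14: input=2 -> V=14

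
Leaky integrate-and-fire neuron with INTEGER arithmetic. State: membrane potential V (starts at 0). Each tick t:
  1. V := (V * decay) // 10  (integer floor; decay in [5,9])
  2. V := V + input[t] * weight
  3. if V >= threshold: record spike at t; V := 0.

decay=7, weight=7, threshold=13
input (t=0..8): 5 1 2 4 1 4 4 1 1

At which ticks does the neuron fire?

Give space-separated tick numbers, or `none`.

t=0: input=5 -> V=0 FIRE
t=1: input=1 -> V=7
t=2: input=2 -> V=0 FIRE
t=3: input=4 -> V=0 FIRE
t=4: input=1 -> V=7
t=5: input=4 -> V=0 FIRE
t=6: input=4 -> V=0 FIRE
t=7: input=1 -> V=7
t=8: input=1 -> V=11

Answer: 0 2 3 5 6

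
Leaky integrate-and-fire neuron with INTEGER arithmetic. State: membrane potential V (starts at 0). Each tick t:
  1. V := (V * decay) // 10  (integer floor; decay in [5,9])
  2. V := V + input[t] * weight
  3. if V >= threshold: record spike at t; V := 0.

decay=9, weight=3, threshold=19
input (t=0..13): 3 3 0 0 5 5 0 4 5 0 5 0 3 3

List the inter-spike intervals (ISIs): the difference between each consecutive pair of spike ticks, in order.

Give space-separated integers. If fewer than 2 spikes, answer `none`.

Answer: 3 3

Derivation:
t=0: input=3 -> V=9
t=1: input=3 -> V=17
t=2: input=0 -> V=15
t=3: input=0 -> V=13
t=4: input=5 -> V=0 FIRE
t=5: input=5 -> V=15
t=6: input=0 -> V=13
t=7: input=4 -> V=0 FIRE
t=8: input=5 -> V=15
t=9: input=0 -> V=13
t=10: input=5 -> V=0 FIRE
t=11: input=0 -> V=0
t=12: input=3 -> V=9
t=13: input=3 -> V=17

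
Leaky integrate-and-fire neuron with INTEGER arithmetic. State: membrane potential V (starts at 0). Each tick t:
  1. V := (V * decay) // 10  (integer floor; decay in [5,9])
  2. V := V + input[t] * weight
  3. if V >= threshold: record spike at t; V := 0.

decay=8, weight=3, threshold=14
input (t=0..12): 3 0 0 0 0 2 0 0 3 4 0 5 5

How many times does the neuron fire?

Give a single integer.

Answer: 3

Derivation:
t=0: input=3 -> V=9
t=1: input=0 -> V=7
t=2: input=0 -> V=5
t=3: input=0 -> V=4
t=4: input=0 -> V=3
t=5: input=2 -> V=8
t=6: input=0 -> V=6
t=7: input=0 -> V=4
t=8: input=3 -> V=12
t=9: input=4 -> V=0 FIRE
t=10: input=0 -> V=0
t=11: input=5 -> V=0 FIRE
t=12: input=5 -> V=0 FIRE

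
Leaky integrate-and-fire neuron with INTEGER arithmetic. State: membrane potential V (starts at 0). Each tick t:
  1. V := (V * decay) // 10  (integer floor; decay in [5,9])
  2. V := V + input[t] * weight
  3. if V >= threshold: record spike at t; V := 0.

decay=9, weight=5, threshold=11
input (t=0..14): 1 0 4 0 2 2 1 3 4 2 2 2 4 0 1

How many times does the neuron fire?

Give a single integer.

Answer: 6

Derivation:
t=0: input=1 -> V=5
t=1: input=0 -> V=4
t=2: input=4 -> V=0 FIRE
t=3: input=0 -> V=0
t=4: input=2 -> V=10
t=5: input=2 -> V=0 FIRE
t=6: input=1 -> V=5
t=7: input=3 -> V=0 FIRE
t=8: input=4 -> V=0 FIRE
t=9: input=2 -> V=10
t=10: input=2 -> V=0 FIRE
t=11: input=2 -> V=10
t=12: input=4 -> V=0 FIRE
t=13: input=0 -> V=0
t=14: input=1 -> V=5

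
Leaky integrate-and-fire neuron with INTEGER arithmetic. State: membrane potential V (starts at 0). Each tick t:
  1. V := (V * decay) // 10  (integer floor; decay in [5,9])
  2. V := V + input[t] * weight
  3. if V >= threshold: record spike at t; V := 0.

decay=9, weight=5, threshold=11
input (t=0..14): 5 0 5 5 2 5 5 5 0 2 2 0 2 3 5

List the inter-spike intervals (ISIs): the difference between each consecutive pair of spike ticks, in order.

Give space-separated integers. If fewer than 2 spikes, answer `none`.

t=0: input=5 -> V=0 FIRE
t=1: input=0 -> V=0
t=2: input=5 -> V=0 FIRE
t=3: input=5 -> V=0 FIRE
t=4: input=2 -> V=10
t=5: input=5 -> V=0 FIRE
t=6: input=5 -> V=0 FIRE
t=7: input=5 -> V=0 FIRE
t=8: input=0 -> V=0
t=9: input=2 -> V=10
t=10: input=2 -> V=0 FIRE
t=11: input=0 -> V=0
t=12: input=2 -> V=10
t=13: input=3 -> V=0 FIRE
t=14: input=5 -> V=0 FIRE

Answer: 2 1 2 1 1 3 3 1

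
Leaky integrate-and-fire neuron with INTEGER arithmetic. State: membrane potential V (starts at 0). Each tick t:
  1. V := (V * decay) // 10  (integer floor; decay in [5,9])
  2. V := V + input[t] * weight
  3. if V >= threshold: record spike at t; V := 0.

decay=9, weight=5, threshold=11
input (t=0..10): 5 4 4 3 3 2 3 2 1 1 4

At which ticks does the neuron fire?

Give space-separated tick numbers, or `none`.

t=0: input=5 -> V=0 FIRE
t=1: input=4 -> V=0 FIRE
t=2: input=4 -> V=0 FIRE
t=3: input=3 -> V=0 FIRE
t=4: input=3 -> V=0 FIRE
t=5: input=2 -> V=10
t=6: input=3 -> V=0 FIRE
t=7: input=2 -> V=10
t=8: input=1 -> V=0 FIRE
t=9: input=1 -> V=5
t=10: input=4 -> V=0 FIRE

Answer: 0 1 2 3 4 6 8 10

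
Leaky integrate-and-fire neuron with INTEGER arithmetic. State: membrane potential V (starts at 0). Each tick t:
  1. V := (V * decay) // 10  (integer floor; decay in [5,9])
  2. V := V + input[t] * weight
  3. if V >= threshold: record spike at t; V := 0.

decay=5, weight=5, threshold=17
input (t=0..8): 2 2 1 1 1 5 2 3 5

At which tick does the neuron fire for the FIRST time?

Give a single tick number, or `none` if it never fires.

t=0: input=2 -> V=10
t=1: input=2 -> V=15
t=2: input=1 -> V=12
t=3: input=1 -> V=11
t=4: input=1 -> V=10
t=5: input=5 -> V=0 FIRE
t=6: input=2 -> V=10
t=7: input=3 -> V=0 FIRE
t=8: input=5 -> V=0 FIRE

Answer: 5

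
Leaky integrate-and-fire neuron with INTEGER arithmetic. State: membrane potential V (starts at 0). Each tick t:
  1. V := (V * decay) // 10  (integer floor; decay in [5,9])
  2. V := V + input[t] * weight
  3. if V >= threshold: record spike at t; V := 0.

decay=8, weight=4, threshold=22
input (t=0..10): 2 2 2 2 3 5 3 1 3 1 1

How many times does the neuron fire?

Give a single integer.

Answer: 3

Derivation:
t=0: input=2 -> V=8
t=1: input=2 -> V=14
t=2: input=2 -> V=19
t=3: input=2 -> V=0 FIRE
t=4: input=3 -> V=12
t=5: input=5 -> V=0 FIRE
t=6: input=3 -> V=12
t=7: input=1 -> V=13
t=8: input=3 -> V=0 FIRE
t=9: input=1 -> V=4
t=10: input=1 -> V=7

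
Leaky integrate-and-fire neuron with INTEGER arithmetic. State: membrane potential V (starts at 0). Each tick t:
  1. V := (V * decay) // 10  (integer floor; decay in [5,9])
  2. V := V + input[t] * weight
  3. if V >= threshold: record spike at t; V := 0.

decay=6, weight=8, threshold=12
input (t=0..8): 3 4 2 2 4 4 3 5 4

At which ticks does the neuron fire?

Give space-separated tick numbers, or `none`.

t=0: input=3 -> V=0 FIRE
t=1: input=4 -> V=0 FIRE
t=2: input=2 -> V=0 FIRE
t=3: input=2 -> V=0 FIRE
t=4: input=4 -> V=0 FIRE
t=5: input=4 -> V=0 FIRE
t=6: input=3 -> V=0 FIRE
t=7: input=5 -> V=0 FIRE
t=8: input=4 -> V=0 FIRE

Answer: 0 1 2 3 4 5 6 7 8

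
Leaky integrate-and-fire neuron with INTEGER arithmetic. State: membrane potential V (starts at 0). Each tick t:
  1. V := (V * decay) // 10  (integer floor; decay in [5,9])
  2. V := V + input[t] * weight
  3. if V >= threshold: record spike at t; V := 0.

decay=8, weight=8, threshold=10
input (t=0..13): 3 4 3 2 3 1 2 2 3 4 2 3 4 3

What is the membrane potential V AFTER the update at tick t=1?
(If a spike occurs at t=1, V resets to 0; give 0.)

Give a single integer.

t=0: input=3 -> V=0 FIRE
t=1: input=4 -> V=0 FIRE
t=2: input=3 -> V=0 FIRE
t=3: input=2 -> V=0 FIRE
t=4: input=3 -> V=0 FIRE
t=5: input=1 -> V=8
t=6: input=2 -> V=0 FIRE
t=7: input=2 -> V=0 FIRE
t=8: input=3 -> V=0 FIRE
t=9: input=4 -> V=0 FIRE
t=10: input=2 -> V=0 FIRE
t=11: input=3 -> V=0 FIRE
t=12: input=4 -> V=0 FIRE
t=13: input=3 -> V=0 FIRE

Answer: 0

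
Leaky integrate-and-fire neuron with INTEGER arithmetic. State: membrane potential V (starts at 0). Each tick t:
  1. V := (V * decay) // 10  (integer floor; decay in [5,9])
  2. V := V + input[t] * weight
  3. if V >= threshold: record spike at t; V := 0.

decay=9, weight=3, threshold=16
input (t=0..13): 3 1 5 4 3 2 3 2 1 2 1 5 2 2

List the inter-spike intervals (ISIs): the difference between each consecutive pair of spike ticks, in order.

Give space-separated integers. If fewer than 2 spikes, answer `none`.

t=0: input=3 -> V=9
t=1: input=1 -> V=11
t=2: input=5 -> V=0 FIRE
t=3: input=4 -> V=12
t=4: input=3 -> V=0 FIRE
t=5: input=2 -> V=6
t=6: input=3 -> V=14
t=7: input=2 -> V=0 FIRE
t=8: input=1 -> V=3
t=9: input=2 -> V=8
t=10: input=1 -> V=10
t=11: input=5 -> V=0 FIRE
t=12: input=2 -> V=6
t=13: input=2 -> V=11

Answer: 2 3 4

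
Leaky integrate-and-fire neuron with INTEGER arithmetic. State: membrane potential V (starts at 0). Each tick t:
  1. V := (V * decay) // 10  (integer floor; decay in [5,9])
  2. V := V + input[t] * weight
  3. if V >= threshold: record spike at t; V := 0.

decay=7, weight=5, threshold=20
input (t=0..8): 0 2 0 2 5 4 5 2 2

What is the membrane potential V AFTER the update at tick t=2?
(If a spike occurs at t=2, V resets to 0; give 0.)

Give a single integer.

t=0: input=0 -> V=0
t=1: input=2 -> V=10
t=2: input=0 -> V=7
t=3: input=2 -> V=14
t=4: input=5 -> V=0 FIRE
t=5: input=4 -> V=0 FIRE
t=6: input=5 -> V=0 FIRE
t=7: input=2 -> V=10
t=8: input=2 -> V=17

Answer: 7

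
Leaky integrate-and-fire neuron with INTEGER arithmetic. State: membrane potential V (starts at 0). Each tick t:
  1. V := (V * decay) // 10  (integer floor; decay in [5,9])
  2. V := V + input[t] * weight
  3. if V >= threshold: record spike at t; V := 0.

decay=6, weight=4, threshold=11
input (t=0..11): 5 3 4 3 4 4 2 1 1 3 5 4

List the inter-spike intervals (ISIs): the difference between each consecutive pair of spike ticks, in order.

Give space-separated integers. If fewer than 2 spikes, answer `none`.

Answer: 1 1 1 1 1 4 1 1

Derivation:
t=0: input=5 -> V=0 FIRE
t=1: input=3 -> V=0 FIRE
t=2: input=4 -> V=0 FIRE
t=3: input=3 -> V=0 FIRE
t=4: input=4 -> V=0 FIRE
t=5: input=4 -> V=0 FIRE
t=6: input=2 -> V=8
t=7: input=1 -> V=8
t=8: input=1 -> V=8
t=9: input=3 -> V=0 FIRE
t=10: input=5 -> V=0 FIRE
t=11: input=4 -> V=0 FIRE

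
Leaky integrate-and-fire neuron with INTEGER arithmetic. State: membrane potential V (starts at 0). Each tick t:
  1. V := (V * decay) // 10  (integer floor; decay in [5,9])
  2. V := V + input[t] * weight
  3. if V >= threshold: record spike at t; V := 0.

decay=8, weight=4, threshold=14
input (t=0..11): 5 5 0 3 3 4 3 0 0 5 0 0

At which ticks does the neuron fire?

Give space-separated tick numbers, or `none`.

Answer: 0 1 4 5 9

Derivation:
t=0: input=5 -> V=0 FIRE
t=1: input=5 -> V=0 FIRE
t=2: input=0 -> V=0
t=3: input=3 -> V=12
t=4: input=3 -> V=0 FIRE
t=5: input=4 -> V=0 FIRE
t=6: input=3 -> V=12
t=7: input=0 -> V=9
t=8: input=0 -> V=7
t=9: input=5 -> V=0 FIRE
t=10: input=0 -> V=0
t=11: input=0 -> V=0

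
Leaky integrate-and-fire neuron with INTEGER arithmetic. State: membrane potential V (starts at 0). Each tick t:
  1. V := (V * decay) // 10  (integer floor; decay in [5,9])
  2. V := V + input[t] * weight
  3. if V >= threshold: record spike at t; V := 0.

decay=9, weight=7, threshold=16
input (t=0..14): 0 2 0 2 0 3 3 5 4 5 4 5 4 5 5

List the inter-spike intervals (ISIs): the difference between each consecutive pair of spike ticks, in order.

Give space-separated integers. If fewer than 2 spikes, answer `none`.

Answer: 2 1 1 1 1 1 1 1 1 1

Derivation:
t=0: input=0 -> V=0
t=1: input=2 -> V=14
t=2: input=0 -> V=12
t=3: input=2 -> V=0 FIRE
t=4: input=0 -> V=0
t=5: input=3 -> V=0 FIRE
t=6: input=3 -> V=0 FIRE
t=7: input=5 -> V=0 FIRE
t=8: input=4 -> V=0 FIRE
t=9: input=5 -> V=0 FIRE
t=10: input=4 -> V=0 FIRE
t=11: input=5 -> V=0 FIRE
t=12: input=4 -> V=0 FIRE
t=13: input=5 -> V=0 FIRE
t=14: input=5 -> V=0 FIRE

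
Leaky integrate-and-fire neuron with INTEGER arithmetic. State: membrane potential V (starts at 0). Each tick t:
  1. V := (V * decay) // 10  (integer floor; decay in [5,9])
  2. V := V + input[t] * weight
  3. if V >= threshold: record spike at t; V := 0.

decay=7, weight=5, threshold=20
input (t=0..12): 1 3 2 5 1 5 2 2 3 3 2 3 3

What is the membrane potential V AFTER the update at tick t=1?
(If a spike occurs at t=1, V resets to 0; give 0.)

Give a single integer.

Answer: 18

Derivation:
t=0: input=1 -> V=5
t=1: input=3 -> V=18
t=2: input=2 -> V=0 FIRE
t=3: input=5 -> V=0 FIRE
t=4: input=1 -> V=5
t=5: input=5 -> V=0 FIRE
t=6: input=2 -> V=10
t=7: input=2 -> V=17
t=8: input=3 -> V=0 FIRE
t=9: input=3 -> V=15
t=10: input=2 -> V=0 FIRE
t=11: input=3 -> V=15
t=12: input=3 -> V=0 FIRE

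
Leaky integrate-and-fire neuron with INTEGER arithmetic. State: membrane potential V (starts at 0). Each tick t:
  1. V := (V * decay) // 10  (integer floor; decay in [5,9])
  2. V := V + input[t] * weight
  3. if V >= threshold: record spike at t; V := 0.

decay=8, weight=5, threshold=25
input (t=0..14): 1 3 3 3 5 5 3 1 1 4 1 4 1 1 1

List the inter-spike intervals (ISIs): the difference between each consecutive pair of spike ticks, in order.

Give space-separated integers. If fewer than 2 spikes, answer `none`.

t=0: input=1 -> V=5
t=1: input=3 -> V=19
t=2: input=3 -> V=0 FIRE
t=3: input=3 -> V=15
t=4: input=5 -> V=0 FIRE
t=5: input=5 -> V=0 FIRE
t=6: input=3 -> V=15
t=7: input=1 -> V=17
t=8: input=1 -> V=18
t=9: input=4 -> V=0 FIRE
t=10: input=1 -> V=5
t=11: input=4 -> V=24
t=12: input=1 -> V=24
t=13: input=1 -> V=24
t=14: input=1 -> V=24

Answer: 2 1 4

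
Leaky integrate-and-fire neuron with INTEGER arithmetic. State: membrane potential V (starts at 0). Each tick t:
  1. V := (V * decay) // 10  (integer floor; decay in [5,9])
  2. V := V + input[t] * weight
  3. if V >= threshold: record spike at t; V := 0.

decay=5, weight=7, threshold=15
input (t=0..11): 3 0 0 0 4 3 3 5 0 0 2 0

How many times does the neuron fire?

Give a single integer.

t=0: input=3 -> V=0 FIRE
t=1: input=0 -> V=0
t=2: input=0 -> V=0
t=3: input=0 -> V=0
t=4: input=4 -> V=0 FIRE
t=5: input=3 -> V=0 FIRE
t=6: input=3 -> V=0 FIRE
t=7: input=5 -> V=0 FIRE
t=8: input=0 -> V=0
t=9: input=0 -> V=0
t=10: input=2 -> V=14
t=11: input=0 -> V=7

Answer: 5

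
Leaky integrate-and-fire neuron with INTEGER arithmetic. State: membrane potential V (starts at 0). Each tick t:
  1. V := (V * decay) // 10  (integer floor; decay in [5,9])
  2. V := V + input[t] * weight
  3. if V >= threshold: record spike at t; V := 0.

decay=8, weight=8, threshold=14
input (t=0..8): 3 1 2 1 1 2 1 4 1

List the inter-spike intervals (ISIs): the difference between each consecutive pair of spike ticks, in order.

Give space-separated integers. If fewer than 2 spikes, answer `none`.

t=0: input=3 -> V=0 FIRE
t=1: input=1 -> V=8
t=2: input=2 -> V=0 FIRE
t=3: input=1 -> V=8
t=4: input=1 -> V=0 FIRE
t=5: input=2 -> V=0 FIRE
t=6: input=1 -> V=8
t=7: input=4 -> V=0 FIRE
t=8: input=1 -> V=8

Answer: 2 2 1 2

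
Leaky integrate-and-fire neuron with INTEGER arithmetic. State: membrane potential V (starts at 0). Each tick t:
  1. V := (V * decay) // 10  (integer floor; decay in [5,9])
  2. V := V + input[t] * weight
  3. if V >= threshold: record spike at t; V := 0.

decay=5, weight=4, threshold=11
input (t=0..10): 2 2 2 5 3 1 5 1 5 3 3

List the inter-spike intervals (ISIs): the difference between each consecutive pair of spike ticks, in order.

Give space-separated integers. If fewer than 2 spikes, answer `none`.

t=0: input=2 -> V=8
t=1: input=2 -> V=0 FIRE
t=2: input=2 -> V=8
t=3: input=5 -> V=0 FIRE
t=4: input=3 -> V=0 FIRE
t=5: input=1 -> V=4
t=6: input=5 -> V=0 FIRE
t=7: input=1 -> V=4
t=8: input=5 -> V=0 FIRE
t=9: input=3 -> V=0 FIRE
t=10: input=3 -> V=0 FIRE

Answer: 2 1 2 2 1 1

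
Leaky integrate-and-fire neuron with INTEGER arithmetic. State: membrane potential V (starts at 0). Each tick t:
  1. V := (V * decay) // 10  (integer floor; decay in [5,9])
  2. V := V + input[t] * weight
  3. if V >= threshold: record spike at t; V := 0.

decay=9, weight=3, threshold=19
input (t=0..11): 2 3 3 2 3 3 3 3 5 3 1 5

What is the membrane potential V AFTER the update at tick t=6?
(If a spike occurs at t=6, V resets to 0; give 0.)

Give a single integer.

Answer: 9

Derivation:
t=0: input=2 -> V=6
t=1: input=3 -> V=14
t=2: input=3 -> V=0 FIRE
t=3: input=2 -> V=6
t=4: input=3 -> V=14
t=5: input=3 -> V=0 FIRE
t=6: input=3 -> V=9
t=7: input=3 -> V=17
t=8: input=5 -> V=0 FIRE
t=9: input=3 -> V=9
t=10: input=1 -> V=11
t=11: input=5 -> V=0 FIRE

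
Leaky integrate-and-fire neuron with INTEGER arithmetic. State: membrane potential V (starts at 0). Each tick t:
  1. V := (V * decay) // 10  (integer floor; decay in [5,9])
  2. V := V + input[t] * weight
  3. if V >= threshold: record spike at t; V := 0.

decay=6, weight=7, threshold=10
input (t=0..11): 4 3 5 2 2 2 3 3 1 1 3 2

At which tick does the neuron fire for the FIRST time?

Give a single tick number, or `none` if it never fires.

Answer: 0

Derivation:
t=0: input=4 -> V=0 FIRE
t=1: input=3 -> V=0 FIRE
t=2: input=5 -> V=0 FIRE
t=3: input=2 -> V=0 FIRE
t=4: input=2 -> V=0 FIRE
t=5: input=2 -> V=0 FIRE
t=6: input=3 -> V=0 FIRE
t=7: input=3 -> V=0 FIRE
t=8: input=1 -> V=7
t=9: input=1 -> V=0 FIRE
t=10: input=3 -> V=0 FIRE
t=11: input=2 -> V=0 FIRE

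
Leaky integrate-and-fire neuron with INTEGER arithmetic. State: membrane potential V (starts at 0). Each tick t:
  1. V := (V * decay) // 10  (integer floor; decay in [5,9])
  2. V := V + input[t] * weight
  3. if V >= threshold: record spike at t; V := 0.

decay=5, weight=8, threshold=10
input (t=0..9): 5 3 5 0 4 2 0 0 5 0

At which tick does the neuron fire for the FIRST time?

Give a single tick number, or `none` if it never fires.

t=0: input=5 -> V=0 FIRE
t=1: input=3 -> V=0 FIRE
t=2: input=5 -> V=0 FIRE
t=3: input=0 -> V=0
t=4: input=4 -> V=0 FIRE
t=5: input=2 -> V=0 FIRE
t=6: input=0 -> V=0
t=7: input=0 -> V=0
t=8: input=5 -> V=0 FIRE
t=9: input=0 -> V=0

Answer: 0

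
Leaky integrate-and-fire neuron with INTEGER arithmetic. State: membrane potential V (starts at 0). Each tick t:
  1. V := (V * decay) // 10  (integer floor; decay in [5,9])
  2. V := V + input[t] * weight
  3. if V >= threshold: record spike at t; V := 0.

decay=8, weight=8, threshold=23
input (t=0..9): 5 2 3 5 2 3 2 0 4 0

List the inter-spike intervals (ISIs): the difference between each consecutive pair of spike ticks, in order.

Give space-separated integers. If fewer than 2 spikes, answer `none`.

Answer: 2 1 2 3

Derivation:
t=0: input=5 -> V=0 FIRE
t=1: input=2 -> V=16
t=2: input=3 -> V=0 FIRE
t=3: input=5 -> V=0 FIRE
t=4: input=2 -> V=16
t=5: input=3 -> V=0 FIRE
t=6: input=2 -> V=16
t=7: input=0 -> V=12
t=8: input=4 -> V=0 FIRE
t=9: input=0 -> V=0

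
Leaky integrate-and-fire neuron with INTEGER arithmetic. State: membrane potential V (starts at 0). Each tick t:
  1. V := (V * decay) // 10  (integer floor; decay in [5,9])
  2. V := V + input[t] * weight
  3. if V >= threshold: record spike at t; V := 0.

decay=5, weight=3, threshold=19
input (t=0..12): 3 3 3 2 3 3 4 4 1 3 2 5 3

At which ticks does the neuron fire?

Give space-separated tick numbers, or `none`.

Answer: 6 11

Derivation:
t=0: input=3 -> V=9
t=1: input=3 -> V=13
t=2: input=3 -> V=15
t=3: input=2 -> V=13
t=4: input=3 -> V=15
t=5: input=3 -> V=16
t=6: input=4 -> V=0 FIRE
t=7: input=4 -> V=12
t=8: input=1 -> V=9
t=9: input=3 -> V=13
t=10: input=2 -> V=12
t=11: input=5 -> V=0 FIRE
t=12: input=3 -> V=9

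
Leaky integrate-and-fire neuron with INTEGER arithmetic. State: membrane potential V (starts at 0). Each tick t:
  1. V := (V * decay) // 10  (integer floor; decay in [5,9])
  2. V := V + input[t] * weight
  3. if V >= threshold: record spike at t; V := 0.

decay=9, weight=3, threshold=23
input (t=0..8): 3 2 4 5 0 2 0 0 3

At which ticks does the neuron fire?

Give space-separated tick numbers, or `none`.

Answer: 2

Derivation:
t=0: input=3 -> V=9
t=1: input=2 -> V=14
t=2: input=4 -> V=0 FIRE
t=3: input=5 -> V=15
t=4: input=0 -> V=13
t=5: input=2 -> V=17
t=6: input=0 -> V=15
t=7: input=0 -> V=13
t=8: input=3 -> V=20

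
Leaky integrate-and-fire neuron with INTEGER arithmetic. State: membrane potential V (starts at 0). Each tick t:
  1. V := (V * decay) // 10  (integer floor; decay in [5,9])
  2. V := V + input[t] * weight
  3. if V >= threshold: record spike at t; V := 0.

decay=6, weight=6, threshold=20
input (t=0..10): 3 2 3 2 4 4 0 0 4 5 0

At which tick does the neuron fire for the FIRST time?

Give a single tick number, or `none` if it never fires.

Answer: 1

Derivation:
t=0: input=3 -> V=18
t=1: input=2 -> V=0 FIRE
t=2: input=3 -> V=18
t=3: input=2 -> V=0 FIRE
t=4: input=4 -> V=0 FIRE
t=5: input=4 -> V=0 FIRE
t=6: input=0 -> V=0
t=7: input=0 -> V=0
t=8: input=4 -> V=0 FIRE
t=9: input=5 -> V=0 FIRE
t=10: input=0 -> V=0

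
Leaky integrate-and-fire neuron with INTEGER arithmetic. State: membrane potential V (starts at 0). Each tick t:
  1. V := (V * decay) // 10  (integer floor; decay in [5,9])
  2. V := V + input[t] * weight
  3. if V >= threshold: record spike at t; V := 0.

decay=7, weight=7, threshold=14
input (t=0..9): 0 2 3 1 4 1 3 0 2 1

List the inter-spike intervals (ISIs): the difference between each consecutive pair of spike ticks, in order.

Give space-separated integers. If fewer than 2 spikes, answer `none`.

t=0: input=0 -> V=0
t=1: input=2 -> V=0 FIRE
t=2: input=3 -> V=0 FIRE
t=3: input=1 -> V=7
t=4: input=4 -> V=0 FIRE
t=5: input=1 -> V=7
t=6: input=3 -> V=0 FIRE
t=7: input=0 -> V=0
t=8: input=2 -> V=0 FIRE
t=9: input=1 -> V=7

Answer: 1 2 2 2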